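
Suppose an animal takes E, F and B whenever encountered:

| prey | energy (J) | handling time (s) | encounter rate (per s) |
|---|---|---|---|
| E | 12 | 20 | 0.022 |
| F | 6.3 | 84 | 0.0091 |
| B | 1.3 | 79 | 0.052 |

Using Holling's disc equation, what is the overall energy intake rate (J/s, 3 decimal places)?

0.062 J/s

R = (0.022×12 + 0.0091×6.3 + 0.052×1.3) / (1 + 0.022×20 + 0.0091×84 + 0.052×79) = 0.3889/6.312 = 0.06161 J/s.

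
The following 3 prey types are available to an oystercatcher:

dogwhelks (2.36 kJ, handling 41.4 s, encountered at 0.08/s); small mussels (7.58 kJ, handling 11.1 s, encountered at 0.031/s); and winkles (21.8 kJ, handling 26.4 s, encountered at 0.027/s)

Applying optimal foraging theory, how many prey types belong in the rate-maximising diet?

2

Profitabilities (E/h, kJ/s): winkles 0.826, small mussels 0.683, dogwhelks 0.057. Add prey in this order while the next type's profitability exceeds the intake rate on those already taken.
Rate on top 1: 0.3436. small mussels: 0.683 > 0.3436 → include.
Rate on top 2: 0.4004. dogwhelks: 0.057 < 0.4004 → exclude; stop.
Optimal diet: winkles, small mussels — 2 of 3 types.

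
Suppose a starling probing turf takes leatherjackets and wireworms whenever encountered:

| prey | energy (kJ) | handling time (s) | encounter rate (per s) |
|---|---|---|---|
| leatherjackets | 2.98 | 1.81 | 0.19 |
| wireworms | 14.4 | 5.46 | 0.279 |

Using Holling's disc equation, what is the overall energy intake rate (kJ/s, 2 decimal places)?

R = Σλ_iE_i / (1 + Σλ_ih_i)
Numerator: 0.19×2.98 + 0.279×14.4 = 4.584
Denominator: 1 + 0.19×1.81 + 0.279×5.46 = 2.867
R = 4.584/2.867 = 1.599 kJ/s

1.60 kJ/s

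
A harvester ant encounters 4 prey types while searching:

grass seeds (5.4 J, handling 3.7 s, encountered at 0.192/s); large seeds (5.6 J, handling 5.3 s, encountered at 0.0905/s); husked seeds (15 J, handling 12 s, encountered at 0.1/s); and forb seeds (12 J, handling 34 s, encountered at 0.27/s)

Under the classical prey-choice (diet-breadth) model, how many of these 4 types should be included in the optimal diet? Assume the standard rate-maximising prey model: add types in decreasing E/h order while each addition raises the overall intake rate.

3

E/h in descending order: grass seeds 1.46, husked seeds 1.25, large seeds 1.06, forb seeds 0.353 J/s. The optimal diet is the largest prefix of this list for which every included type satisfies E_i/h_i > R on the types above it.
Rate on top 1: 0.6062. husked seeds: 1.25 > 0.6062 → include.
Rate on top 2: 0.8716. large seeds: 1.06 > 0.8716 → include.
Rate on top 3: 0.8978. forb seeds: 0.353 < 0.8978 → exclude; stop.
Optimal diet: grass seeds, husked seeds, large seeds — 3 of 4 types.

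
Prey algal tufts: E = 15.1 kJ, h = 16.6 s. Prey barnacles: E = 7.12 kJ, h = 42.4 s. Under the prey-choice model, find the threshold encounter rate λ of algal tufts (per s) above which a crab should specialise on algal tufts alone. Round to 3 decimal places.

0.014 per s

The zero-one rule: include barnacles iff E₂/h₂ > λE₁/(1+λh₁). Equality gives the switch point.
λE₁h₂ = E₂ + λE₂h₁ ⇒ λ = E₂/(E₁h₂ − E₂h₁) = 7.12/(640.2 − 118.2) = 0.01364 per s.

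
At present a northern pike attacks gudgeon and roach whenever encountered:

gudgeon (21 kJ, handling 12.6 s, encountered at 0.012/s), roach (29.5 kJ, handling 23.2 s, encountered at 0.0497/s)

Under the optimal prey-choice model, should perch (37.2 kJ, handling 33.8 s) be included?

Yes

Current rate: (0.012×21 + 0.0497×29.5)/(1 + 0.012×12.6 + 0.0497×23.2) = 0.7456 kJ/s.
perch: E/h = 37.2/33.8 = 1.101 kJ/s.
1.101 > 0.7456, so adding perch raises the average — include it.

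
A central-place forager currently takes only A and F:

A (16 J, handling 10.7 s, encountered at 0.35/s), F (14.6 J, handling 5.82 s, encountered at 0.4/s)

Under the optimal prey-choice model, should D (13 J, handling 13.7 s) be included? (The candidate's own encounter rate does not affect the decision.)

No

Intake rate on the current diet: R = (0.35×16 + 0.4×14.6) / (1 + 0.35×10.7 + 0.4×5.82) = 11.44/7.073 = 1.617 J/s.
Profitability of D: 13/13.7 = 0.9489 J/s.
0.9489 < 1.617, so adding D would lower the average — exclude it.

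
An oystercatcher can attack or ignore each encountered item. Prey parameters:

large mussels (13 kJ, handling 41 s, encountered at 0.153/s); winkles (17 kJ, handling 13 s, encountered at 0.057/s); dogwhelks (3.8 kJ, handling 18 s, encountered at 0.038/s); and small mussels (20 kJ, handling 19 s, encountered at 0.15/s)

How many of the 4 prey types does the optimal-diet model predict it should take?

2

Rank by E/h (kJ/s): winkles 1.31, small mussels 1.05, large mussels 0.317, dogwhelks 0.211. Include each in turn until the next type's E/h falls below the running intake rate.
Rate on top 1: 0.5566. small mussels: 1.05 > 0.5566 → include.
Rate on top 2: 0.8645. large mussels: 0.317 < 0.8645 → exclude; stop.
Optimal diet: winkles, small mussels — 2 of 4 types.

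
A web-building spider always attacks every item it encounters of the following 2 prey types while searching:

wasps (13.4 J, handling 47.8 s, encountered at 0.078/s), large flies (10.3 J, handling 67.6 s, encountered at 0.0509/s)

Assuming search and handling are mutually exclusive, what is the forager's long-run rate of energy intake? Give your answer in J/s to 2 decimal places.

0.19 J/s

R = (0.078×13.4 + 0.0509×10.3) / (1 + 0.078×47.8 + 0.0509×67.6) = 1.569/8.169 = 0.1921 J/s.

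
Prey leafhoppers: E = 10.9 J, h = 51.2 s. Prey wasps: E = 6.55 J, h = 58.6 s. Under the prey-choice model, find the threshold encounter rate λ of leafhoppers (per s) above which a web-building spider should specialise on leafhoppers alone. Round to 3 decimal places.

The zero-one rule: include wasps iff E₂/h₂ > λE₁/(1+λh₁). Equality gives the switch point.
λE₁h₂ = E₂ + λE₂h₁ ⇒ λ = E₂/(E₁h₂ − E₂h₁) = 6.55/(638.7 − 335.4) = 0.02159 per s.

0.022 per s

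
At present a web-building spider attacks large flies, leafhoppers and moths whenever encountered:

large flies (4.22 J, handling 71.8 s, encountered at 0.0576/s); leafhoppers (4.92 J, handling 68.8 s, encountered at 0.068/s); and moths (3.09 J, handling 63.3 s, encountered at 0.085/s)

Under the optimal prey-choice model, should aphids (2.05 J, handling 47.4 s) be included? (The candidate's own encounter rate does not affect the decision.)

On large flies, leafhoppers and moths alone, R = ΣλE/(1+Σλh) = 0.8403/15.19 = 0.0553 J/s.
Profitability of aphids: 2.05/47.4 = 0.04325 J/s.
0.04325 < 0.0553, so adding aphids would lower the average — exclude it.

No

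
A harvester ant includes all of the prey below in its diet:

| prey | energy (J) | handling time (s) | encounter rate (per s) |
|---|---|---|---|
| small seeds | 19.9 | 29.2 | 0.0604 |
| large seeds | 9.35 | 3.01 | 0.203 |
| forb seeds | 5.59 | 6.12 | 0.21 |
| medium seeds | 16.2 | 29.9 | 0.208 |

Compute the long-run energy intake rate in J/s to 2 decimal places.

0.70 J/s

Energy encountered per unit search time: 0.0604×19.9 + 0.203×9.35 + 0.21×5.59 + 0.208×16.2 = 7.644 J/s.
Handling time per unit search time: 0.0604×29.2 + 0.203×3.01 + 0.21×6.12 + 0.208×29.9 = 9.879.
Rate = 7.644/(1 + 9.879) = 0.7026 J/s.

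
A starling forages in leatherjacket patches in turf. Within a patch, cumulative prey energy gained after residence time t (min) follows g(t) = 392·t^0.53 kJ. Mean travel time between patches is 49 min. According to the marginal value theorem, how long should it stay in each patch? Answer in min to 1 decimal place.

55.3 min

Maximise g(t)/(T+t): set derivative to zero → g'(t)(T+t) = g(t).
g'(t) = 0.53·392·t^-0.47. Setting 0.53·392·t^-0.47 = 392·t^0.53/(49+t) gives 0.53(49+t) = t, so 0.47·t = 0.53×49.
t* = 0.53×49/0.47 = 55.26 min.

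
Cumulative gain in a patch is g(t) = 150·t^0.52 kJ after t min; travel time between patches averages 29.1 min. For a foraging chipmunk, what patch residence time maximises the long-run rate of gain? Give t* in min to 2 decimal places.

31.53 min

By the marginal value theorem, leave when the instantaneous gain rate g'(t) equals the habitat-wide average g(t)/(T + t).
g'(t) = 0.52·150·t^-0.48. Setting 0.52·150·t^-0.48 = 150·t^0.52/(29.1+t) gives 0.52(29.1+t) = t, so 0.48·t = 0.52×29.1.
t* = 0.52×29.1/0.48 = 31.53 min.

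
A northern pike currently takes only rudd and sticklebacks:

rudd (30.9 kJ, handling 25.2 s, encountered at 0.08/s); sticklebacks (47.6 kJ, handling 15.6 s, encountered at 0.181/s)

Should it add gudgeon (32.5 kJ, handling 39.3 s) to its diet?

Intake rate on the current diet: R = (0.08×30.9 + 0.181×47.6) / (1 + 0.08×25.2 + 0.181×15.6) = 11.09/5.84 = 1.899 kJ/s.
Profitability of gudgeon: 32.5/39.3 = 0.827 kJ/s.
Since 0.827 < R, time spent handling gudgeon is better spent searching.

No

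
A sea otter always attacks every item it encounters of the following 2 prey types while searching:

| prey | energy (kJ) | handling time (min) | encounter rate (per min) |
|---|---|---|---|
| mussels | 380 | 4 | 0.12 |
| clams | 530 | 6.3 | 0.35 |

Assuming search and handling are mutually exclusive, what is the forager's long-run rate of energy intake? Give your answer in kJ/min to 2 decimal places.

Energy encountered per unit search time: 0.12×380 + 0.35×530 = 231.1 kJ/min.
Handling time per unit search time: 0.12×4 + 0.35×6.3 = 2.685.
Rate = 231.1/(1 + 2.685) = 62.71 kJ/min.

62.71 kJ/min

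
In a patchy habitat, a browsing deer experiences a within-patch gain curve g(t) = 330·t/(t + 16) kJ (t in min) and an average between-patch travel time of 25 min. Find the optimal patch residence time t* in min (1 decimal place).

By the marginal value theorem, leave when the instantaneous gain rate g'(t) equals the habitat-wide average g(t)/(T + t).
g'(t) = 330·16/(t + 16)². Setting 330·16/(t+16)² = 330t/[(t+16)(25+t)] gives 16(25+t) = t(t+16), so t² = 16×25 = 400.
t* = √400 = 20 min.

20.0 min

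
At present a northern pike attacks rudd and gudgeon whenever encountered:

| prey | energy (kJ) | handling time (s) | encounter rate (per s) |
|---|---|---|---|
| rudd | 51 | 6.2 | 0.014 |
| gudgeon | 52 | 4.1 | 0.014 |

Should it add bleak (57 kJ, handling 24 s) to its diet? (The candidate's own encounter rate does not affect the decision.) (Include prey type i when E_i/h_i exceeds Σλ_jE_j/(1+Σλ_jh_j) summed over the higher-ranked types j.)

Yes

On rudd and gudgeon alone, R = ΣλE/(1+Σλh) = 1.442/1.144 = 1.26 kJ/s.
bleak: E/h = 57/24 = 2.375 kJ/s.
2.375 > 1.26, so adding bleak raises the average — include it.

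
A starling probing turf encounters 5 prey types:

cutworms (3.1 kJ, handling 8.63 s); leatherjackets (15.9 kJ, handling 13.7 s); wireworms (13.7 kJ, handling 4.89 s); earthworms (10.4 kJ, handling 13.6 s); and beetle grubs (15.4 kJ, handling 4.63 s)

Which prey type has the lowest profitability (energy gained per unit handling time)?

cutworms

Profitability E/h (kJ/s): cutworms = 3.1/8.63 = 0.359, leatherjackets = 15.9/13.7 = 1.16, wireworms = 13.7/4.89 = 2.8, earthworms = 10.4/13.6 = 0.765, beetle grubs = 15.4/4.63 = 3.33.
Ranked: beetle grubs > wireworms > leatherjackets > earthworms > cutworms.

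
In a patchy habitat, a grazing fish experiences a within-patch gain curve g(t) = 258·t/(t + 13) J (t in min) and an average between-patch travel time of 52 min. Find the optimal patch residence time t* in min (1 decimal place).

26.0 min

By the marginal value theorem, leave when the instantaneous gain rate g'(t) equals the habitat-wide average g(t)/(T + t).
g'(t) = 258·13/(t + 13)². Setting 258·13/(t+13)² = 258t/[(t+13)(52+t)] gives 13(52+t) = t(t+13), so t² = 13×52 = 676.
t* = √676 = 26 min.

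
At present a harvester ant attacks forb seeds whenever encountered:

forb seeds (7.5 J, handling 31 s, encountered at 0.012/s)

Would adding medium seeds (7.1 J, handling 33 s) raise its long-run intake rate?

Current rate: (0.012×7.5)/(1 + 0.012×31) = 0.0656 J/s.
medium seeds: E/h = 7.1/33 = 0.2152 J/s.
Since 0.2152 > R, including medium seeds increases the long-run rate.

Yes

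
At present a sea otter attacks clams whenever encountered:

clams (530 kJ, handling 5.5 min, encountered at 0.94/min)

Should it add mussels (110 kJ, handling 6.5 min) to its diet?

No

Current rate: (0.94×530)/(1 + 0.94×5.5) = 80.75 kJ/min.
Profitability of mussels: 110/6.5 = 16.92 kJ/min.
Since 16.92 < R, time spent handling mussels is better spent searching.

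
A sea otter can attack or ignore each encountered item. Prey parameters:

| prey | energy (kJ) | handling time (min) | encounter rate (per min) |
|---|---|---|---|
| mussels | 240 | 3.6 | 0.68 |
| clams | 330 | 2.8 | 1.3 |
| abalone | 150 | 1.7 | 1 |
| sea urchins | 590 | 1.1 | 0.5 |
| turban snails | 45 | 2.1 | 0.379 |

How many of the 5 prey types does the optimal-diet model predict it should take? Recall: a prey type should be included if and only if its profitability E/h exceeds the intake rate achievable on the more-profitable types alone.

1

E/h in descending order: sea urchins 536, clams 118, abalone 88.2, mussels 66.7, turban snails 21.4 kJ/min. The optimal diet is the largest prefix of this list for which every included type satisfies E_i/h_i > R on the types above it.
Rate on top 1: 190.3. clams: 118 < 190.3 → exclude; stop.
Optimal diet: sea urchins — 1 of 5 types.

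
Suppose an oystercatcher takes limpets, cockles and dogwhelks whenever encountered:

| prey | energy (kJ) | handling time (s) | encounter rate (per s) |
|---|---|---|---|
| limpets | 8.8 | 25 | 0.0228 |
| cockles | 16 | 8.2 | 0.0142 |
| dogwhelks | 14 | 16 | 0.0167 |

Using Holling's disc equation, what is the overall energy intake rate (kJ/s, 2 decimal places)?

R = Σλ_iE_i / (1 + Σλ_ih_i)
Numerator: 0.0228×8.8 + 0.0142×16 + 0.0167×14 = 0.6616
Denominator: 1 + 0.0228×25 + 0.0142×8.2 + 0.0167×16 = 1.954
R = 0.6616/1.954 = 0.3387 kJ/s

0.34 kJ/s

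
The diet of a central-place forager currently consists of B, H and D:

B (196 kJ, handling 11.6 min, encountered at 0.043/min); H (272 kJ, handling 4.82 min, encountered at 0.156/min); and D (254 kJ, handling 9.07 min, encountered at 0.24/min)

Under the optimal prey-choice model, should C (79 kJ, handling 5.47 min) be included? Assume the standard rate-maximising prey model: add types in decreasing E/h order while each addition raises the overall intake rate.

On B, H and D alone, R = ΣλE/(1+Σλh) = 111.8/4.428 = 25.26 kJ/min.
C: E/h = 79/5.47 = 14.44 kJ/min.
14.44 < 25.26, so adding C would lower the average — exclude it.

No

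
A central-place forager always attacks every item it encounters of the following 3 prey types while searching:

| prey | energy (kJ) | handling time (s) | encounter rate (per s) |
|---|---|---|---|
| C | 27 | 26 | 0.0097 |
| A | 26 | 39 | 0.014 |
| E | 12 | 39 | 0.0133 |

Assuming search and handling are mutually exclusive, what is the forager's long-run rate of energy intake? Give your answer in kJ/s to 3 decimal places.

0.339 kJ/s

R = Σλ_iE_i / (1 + Σλ_ih_i)
Numerator: 0.0097×27 + 0.014×26 + 0.0133×12 = 0.7855
Denominator: 1 + 0.0097×26 + 0.014×39 + 0.0133×39 = 2.317
R = 0.7855/2.317 = 0.339 kJ/s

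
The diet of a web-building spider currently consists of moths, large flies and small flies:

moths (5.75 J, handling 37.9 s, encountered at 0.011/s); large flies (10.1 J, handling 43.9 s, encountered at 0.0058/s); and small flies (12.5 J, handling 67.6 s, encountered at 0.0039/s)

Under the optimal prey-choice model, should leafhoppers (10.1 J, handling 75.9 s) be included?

Yes

Current rate: (0.011×5.75 + 0.0058×10.1 + 0.0039×12.5)/(1 + 0.011×37.9 + 0.0058×43.9 + 0.0039×67.6) = 0.08815 J/s.
leafhoppers: E/h = 10.1/75.9 = 0.1331 J/s.
0.1331 > 0.08815, so adding leafhoppers raises the average — include it.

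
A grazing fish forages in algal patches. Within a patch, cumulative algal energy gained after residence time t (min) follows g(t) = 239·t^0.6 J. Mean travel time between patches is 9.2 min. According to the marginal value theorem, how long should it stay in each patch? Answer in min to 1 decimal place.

Optimal t* satisfies g'(t*) = g(t*)/(T + t*).
g'(t) = 0.6·239·t^-0.4. Setting 0.6·239·t^-0.4 = 239·t^0.6/(9.2+t) gives 0.6(9.2+t) = t, so 0.40·t = 0.6×9.2.
t* = 0.6×9.2/0.40 = 13.8 min.

13.8 min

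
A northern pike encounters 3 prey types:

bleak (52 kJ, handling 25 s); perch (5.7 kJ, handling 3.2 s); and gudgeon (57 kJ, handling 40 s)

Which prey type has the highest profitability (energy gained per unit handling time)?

In descending order of E/h:
bleak: 52/25 = 2.08 kJ/s
perch: 5.7/3.2 = 1.78 kJ/s
gudgeon: 57/40 = 1.43 kJ/s

bleak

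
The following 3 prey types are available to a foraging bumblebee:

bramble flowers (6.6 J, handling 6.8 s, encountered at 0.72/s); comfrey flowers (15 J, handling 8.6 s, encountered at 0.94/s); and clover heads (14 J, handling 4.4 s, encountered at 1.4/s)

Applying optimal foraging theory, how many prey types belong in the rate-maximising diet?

1

Profitabilities (E/h, J/s): clover heads 3.18, comfrey flowers 1.74, bramble flowers 0.971. Add prey in this order while the next type's profitability exceeds the intake rate on those already taken.
Rate on top 1: 2.737. comfrey flowers: 1.74 < 2.737 → exclude; stop.
Optimal diet: clover heads — 1 of 3 types.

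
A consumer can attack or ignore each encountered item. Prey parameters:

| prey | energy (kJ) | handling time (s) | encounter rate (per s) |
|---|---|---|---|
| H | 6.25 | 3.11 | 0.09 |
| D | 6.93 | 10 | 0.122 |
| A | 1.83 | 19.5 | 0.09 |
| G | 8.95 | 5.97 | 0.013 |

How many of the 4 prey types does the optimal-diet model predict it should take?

Profitabilities (E/h, kJ/s): H 2.01, G 1.5, D 0.693, A 0.0938. Add prey in this order while the next type's profitability exceeds the intake rate on those already taken.
Rate on top 1: 0.4395. G: 1.5 > 0.4395 → include.
Rate on top 2: 0.5001. D: 0.693 > 0.5001 → include.
Rate on top 3: 0.5914. A: 0.0938 < 0.5914 → exclude; stop.
Optimal diet: H, G, D — 3 of 4 types.

3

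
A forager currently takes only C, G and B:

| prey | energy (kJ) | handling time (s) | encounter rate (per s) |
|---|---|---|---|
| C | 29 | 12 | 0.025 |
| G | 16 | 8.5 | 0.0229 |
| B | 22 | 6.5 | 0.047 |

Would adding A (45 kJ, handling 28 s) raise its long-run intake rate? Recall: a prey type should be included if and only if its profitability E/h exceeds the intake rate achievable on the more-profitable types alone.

On C, G and B alone, R = ΣλE/(1+Σλh) = 2.125/1.8 = 1.181 kJ/s.
Profitability of A: 45/28 = 1.607 kJ/s.
1.607 > 1.181, so adding A raises the average — include it.

Yes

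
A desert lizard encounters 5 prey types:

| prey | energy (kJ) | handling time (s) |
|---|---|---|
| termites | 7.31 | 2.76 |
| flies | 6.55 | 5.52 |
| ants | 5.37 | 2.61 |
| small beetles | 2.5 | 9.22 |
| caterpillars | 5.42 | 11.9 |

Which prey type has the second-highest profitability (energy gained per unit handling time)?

In descending order of E/h:
termites: 7.31/2.76 = 2.65 kJ/s
ants: 5.37/2.61 = 2.06 kJ/s
flies: 6.55/5.52 = 1.19 kJ/s
caterpillars: 5.42/11.9 = 0.455 kJ/s
small beetles: 2.5/9.22 = 0.271 kJ/s

ants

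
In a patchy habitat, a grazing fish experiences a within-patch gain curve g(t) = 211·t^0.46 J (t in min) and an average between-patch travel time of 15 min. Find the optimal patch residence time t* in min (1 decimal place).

12.8 min

Optimal t* satisfies g'(t*) = g(t*)/(T + t*).
g'(t) = 0.46·211·t^-0.54. Setting 0.46·211·t^-0.54 = 211·t^0.46/(15+t) gives 0.46(15+t) = t, so 0.54·t = 0.46×15.
t* = 0.46×15/0.54 = 12.78 min.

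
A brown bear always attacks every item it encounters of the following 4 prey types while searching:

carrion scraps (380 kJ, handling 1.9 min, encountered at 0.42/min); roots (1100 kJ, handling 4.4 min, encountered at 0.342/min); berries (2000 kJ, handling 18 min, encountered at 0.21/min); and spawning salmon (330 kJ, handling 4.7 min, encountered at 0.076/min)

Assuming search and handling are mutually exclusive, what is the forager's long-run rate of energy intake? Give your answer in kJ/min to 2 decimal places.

131.84 kJ/min

R = Σλ_iE_i / (1 + Σλ_ih_i)
Numerator: 0.42×380 + 0.342×1100 + 0.21×2000 + 0.076×330 = 980.9
Denominator: 1 + 0.42×1.9 + 0.342×4.4 + 0.21×18 + 0.076×4.7 = 7.44
R = 980.9/7.44 = 131.8 kJ/min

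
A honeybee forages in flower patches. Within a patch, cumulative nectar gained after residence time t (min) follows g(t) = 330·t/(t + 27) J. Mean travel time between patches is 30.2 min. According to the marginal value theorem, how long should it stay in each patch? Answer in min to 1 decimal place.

By the marginal value theorem, leave when the instantaneous gain rate g'(t) equals the habitat-wide average g(t)/(T + t).
g'(t) = 330·27/(t + 27)². Setting 330·27/(t+27)² = 330t/[(t+27)(30.2+t)] gives 27(30.2+t) = t(t+27), so t² = 27×30.2 = 815.4.
t* = √815.4 = 28.56 min.

28.6 min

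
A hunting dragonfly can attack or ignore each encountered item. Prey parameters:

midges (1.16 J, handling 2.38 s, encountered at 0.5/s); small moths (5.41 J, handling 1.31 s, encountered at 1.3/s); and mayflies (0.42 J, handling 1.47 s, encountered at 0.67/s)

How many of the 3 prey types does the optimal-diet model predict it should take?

E/h in descending order: small moths 4.13, midges 0.487, mayflies 0.286 J/s. The optimal diet is the largest prefix of this list for which every included type satisfies E_i/h_i > R on the types above it.
Rate on top 1: 2.602. midges: 0.487 < 2.602 → exclude; stop.
Optimal diet: small moths — 1 of 3 types.

1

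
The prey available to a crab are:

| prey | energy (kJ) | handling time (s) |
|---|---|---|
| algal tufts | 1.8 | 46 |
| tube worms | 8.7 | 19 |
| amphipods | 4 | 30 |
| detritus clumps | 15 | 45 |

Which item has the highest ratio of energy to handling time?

tube worms

In descending order of E/h:
tube worms: 8.7/19 = 0.458 kJ/s
detritus clumps: 15/45 = 0.333 kJ/s
amphipods: 4/30 = 0.133 kJ/s
algal tufts: 1.8/46 = 0.0391 kJ/s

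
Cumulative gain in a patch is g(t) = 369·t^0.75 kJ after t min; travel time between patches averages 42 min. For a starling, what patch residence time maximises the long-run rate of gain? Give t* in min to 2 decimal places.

126.00 min

Optimal t* satisfies g'(t*) = g(t*)/(T + t*).
g'(t) = 0.75·369·t^-0.25. Setting 0.75·369·t^-0.25 = 369·t^0.75/(42+t) gives 0.75(42+t) = t, so 0.25·t = 0.75×42.
t* = 0.75×42/0.25 = 126 min.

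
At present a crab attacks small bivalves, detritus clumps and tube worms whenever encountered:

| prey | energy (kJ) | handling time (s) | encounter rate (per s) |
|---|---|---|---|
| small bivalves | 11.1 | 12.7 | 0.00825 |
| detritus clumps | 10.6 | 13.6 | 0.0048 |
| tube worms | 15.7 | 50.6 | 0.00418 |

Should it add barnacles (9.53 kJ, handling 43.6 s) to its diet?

Yes

On small bivalves, detritus clumps and tube worms alone, R = ΣλE/(1+Σλh) = 0.2081/1.382 = 0.1506 kJ/s.
Profitability of barnacles: 9.53/43.6 = 0.2186 kJ/s.
0.2186 > 0.1506, so adding barnacles raises the average — include it.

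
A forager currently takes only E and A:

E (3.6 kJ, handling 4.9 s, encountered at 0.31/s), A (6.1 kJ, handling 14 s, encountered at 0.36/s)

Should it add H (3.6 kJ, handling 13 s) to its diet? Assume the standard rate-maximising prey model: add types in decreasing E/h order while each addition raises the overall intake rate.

On E and A alone, R = ΣλE/(1+Σλh) = 3.312/7.559 = 0.4382 kJ/s.
Profitability of H: 3.6/13 = 0.2769 kJ/s.
Since 0.2769 < R, time spent handling H is better spent searching.

No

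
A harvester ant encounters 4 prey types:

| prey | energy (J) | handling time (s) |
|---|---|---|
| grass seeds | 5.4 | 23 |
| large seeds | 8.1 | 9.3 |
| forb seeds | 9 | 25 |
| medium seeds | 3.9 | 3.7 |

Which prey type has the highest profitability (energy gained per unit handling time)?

medium seeds

Profitability E/h (J/s): grass seeds = 5.4/23 = 0.235, large seeds = 8.1/9.3 = 0.871, forb seeds = 9/25 = 0.36, medium seeds = 3.9/3.7 = 1.05.
Ranked: medium seeds > large seeds > forb seeds > grass seeds.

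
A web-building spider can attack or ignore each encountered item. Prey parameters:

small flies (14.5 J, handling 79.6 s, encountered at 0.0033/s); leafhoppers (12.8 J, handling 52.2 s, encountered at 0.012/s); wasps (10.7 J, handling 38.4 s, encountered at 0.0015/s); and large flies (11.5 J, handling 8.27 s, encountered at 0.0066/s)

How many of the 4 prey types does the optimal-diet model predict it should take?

4

Profitabilities (E/h, J/s): large flies 1.39, wasps 0.279, leafhoppers 0.245, small flies 0.182. Add prey in this order while the next type's profitability exceeds the intake rate on those already taken.
Rate on top 1: 0.07197. wasps: 0.279 > 0.07197 → include.
Rate on top 2: 0.08268. leafhoppers: 0.245 > 0.08268 → include.
Rate on top 3: 0.1412. small flies: 0.182 > 0.1412 → include.
Optimal diet: large flies, wasps, leafhoppers, small flies — 4 of 4 types.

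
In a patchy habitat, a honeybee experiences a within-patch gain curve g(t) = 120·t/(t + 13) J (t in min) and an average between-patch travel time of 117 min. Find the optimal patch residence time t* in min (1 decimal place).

Optimal t* satisfies g'(t*) = g(t*)/(T + t*).
g'(t) = 120·13/(t + 13)². Setting 120·13/(t+13)² = 120t/[(t+13)(117+t)] gives 13(117+t) = t(t+13), so t² = 13×117 = 1521.
t* = √1521 = 39 min.

39.0 min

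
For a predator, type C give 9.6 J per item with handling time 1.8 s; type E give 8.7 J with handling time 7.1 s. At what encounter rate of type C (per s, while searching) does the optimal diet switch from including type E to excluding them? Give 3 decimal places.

0.166 per s

Drop type E once their profitability E₂/h₂ falls below the rate achievable on type C alone: E₂/h₂ = λE₁/(1 + λh₁).
Solve for λ: λE₁h₂ = E₂(1 + λh₁) → λ(E₁h₂ − E₂h₁) = E₂ → λ = E₂/(E₁h₂ − E₂h₁).
λ = 8.7/(9.6×7.1 − 8.7×1.8) = 8.7/52.5 = 0.1657 per s.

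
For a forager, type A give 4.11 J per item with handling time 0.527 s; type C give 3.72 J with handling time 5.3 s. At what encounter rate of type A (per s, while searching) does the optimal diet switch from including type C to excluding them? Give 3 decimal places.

0.188 per s

At the threshold, the rate on type A alone equals the profitability of type C: λ·4.11/(1 + λ·0.527) = 3.72/5.3 = 0.7019.
Rearranging, λ(4.11 − 0.7019×0.527) = 0.7019, so λ = 0.7019/3.74 = 0.1877 per s.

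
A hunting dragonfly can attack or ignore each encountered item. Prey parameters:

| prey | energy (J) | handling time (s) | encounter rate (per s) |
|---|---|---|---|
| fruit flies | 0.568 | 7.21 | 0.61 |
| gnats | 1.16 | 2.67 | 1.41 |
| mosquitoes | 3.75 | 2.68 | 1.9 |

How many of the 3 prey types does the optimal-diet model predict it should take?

1

Profitabilities (E/h, J/s): mosquitoes 1.4, gnats 0.434, fruit flies 0.0788. Add prey in this order while the next type's profitability exceeds the intake rate on those already taken.
Rate on top 1: 1.17. gnats: 0.434 < 1.17 → exclude; stop.
Optimal diet: mosquitoes — 1 of 3 types.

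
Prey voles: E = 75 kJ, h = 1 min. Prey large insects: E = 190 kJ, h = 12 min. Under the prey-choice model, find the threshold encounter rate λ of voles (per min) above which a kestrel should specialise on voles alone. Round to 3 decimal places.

The zero-one rule: include large insects iff E₂/h₂ > λE₁/(1+λh₁). Equality gives the switch point.
λE₁h₂ = E₂ + λE₂h₁ ⇒ λ = E₂/(E₁h₂ − E₂h₁) = 190/(900 − 190) = 0.2676 per min.

0.268 per min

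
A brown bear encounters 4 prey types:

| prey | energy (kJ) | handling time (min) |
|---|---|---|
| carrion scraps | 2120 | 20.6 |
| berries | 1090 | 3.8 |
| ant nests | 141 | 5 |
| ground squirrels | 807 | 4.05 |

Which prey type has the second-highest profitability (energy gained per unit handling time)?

Profitability E/h (kJ/min): carrion scraps = 2120/20.6 = 103, berries = 1090/3.8 = 287, ant nests = 141/5 = 28.2, ground squirrels = 807/4.05 = 199.
Ranked: berries > ground squirrels > carrion scraps > ant nests.

ground squirrels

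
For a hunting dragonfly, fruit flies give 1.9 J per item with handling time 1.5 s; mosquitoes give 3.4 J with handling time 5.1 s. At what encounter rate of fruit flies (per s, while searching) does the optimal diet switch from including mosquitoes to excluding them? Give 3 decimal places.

Drop mosquitoes once their profitability E₂/h₂ falls below the rate achievable on fruit flies alone: E₂/h₂ = λE₁/(1 + λh₁).
Solve for λ: λE₁h₂ = E₂(1 + λh₁) → λ(E₁h₂ − E₂h₁) = E₂ → λ = E₂/(E₁h₂ − E₂h₁).
λ = 3.4/(1.9×5.1 − 3.4×1.5) = 3.4/4.59 = 0.7407 per s.

0.741 per s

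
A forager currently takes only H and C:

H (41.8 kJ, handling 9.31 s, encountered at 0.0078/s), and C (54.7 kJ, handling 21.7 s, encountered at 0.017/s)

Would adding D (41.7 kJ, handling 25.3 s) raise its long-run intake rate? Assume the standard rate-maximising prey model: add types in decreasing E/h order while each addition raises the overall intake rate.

On H and C alone, R = ΣλE/(1+Σλh) = 1.256/1.442 = 0.8713 kJ/s.
Profitability of D: 41.7/25.3 = 1.648 kJ/s.
1.648 > 0.8713, so adding D raises the average — include it.

Yes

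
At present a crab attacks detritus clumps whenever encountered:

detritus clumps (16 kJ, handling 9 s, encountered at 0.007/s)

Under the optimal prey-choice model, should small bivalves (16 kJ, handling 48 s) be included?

Yes

On detritus clumps alone, R = ΣλE/(1+Σλh) = 0.112/1.063 = 0.1054 kJ/s.
Profitability of small bivalves: 16/48 = 0.3333 kJ/s.
Since 0.3333 > R, including small bivalves increases the long-run rate.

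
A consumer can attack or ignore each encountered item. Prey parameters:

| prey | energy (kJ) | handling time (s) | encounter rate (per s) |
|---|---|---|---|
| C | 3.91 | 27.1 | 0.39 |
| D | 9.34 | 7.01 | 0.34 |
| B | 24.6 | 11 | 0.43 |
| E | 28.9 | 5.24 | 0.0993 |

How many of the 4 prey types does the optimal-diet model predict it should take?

2

Rank by E/h (kJ/s): E 5.52, B 2.24, D 1.33, C 0.144. Include each in turn until the next type's E/h falls below the running intake rate.
Rate on top 1: 1.888. B: 2.24 > 1.888 → include.
Rate on top 2: 2.152. D: 1.33 < 2.152 → exclude; stop.
Optimal diet: E, B — 2 of 4 types.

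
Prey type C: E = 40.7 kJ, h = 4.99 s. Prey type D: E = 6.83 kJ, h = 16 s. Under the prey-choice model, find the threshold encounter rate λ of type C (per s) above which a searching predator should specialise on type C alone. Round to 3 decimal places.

0.011 per s

At the threshold, the rate on type C alone equals the profitability of type D: λ·40.7/(1 + λ·4.99) = 6.83/16 = 0.4269.
Rearranging, λ(40.7 − 0.4269×4.99) = 0.4269, so λ = 0.4269/38.57 = 0.01107 per s.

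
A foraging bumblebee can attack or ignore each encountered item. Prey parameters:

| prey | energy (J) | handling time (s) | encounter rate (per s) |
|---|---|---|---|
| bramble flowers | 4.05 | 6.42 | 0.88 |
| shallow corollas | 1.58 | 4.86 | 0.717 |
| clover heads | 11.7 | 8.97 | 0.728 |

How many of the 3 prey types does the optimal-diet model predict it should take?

1

E/h in descending order: clover heads 1.3, bramble flowers 0.631, shallow corollas 0.325 J/s. The optimal diet is the largest prefix of this list for which every included type satisfies E_i/h_i > R on the types above it.
Rate on top 1: 1.131. bramble flowers: 0.631 < 1.131 → exclude; stop.
Optimal diet: clover heads — 1 of 3 types.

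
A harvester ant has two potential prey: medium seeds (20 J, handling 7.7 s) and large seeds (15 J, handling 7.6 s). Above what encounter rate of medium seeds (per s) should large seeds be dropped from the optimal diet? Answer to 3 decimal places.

0.411 per s

The zero-one rule: include large seeds iff E₂/h₂ > λE₁/(1+λh₁). Equality gives the switch point.
λE₁h₂ = E₂ + λE₂h₁ ⇒ λ = E₂/(E₁h₂ − E₂h₁) = 15/(152 − 115.5) = 0.411 per s.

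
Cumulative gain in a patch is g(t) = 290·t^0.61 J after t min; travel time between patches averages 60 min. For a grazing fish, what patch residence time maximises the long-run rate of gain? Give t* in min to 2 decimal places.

Maximise g(t)/(T+t): set derivative to zero → g'(t)(T+t) = g(t).
g'(t) = 0.61·290·t^-0.39. Setting 0.61·290·t^-0.39 = 290·t^0.61/(60+t) gives 0.61(60+t) = t, so 0.39·t = 0.61×60.
t* = 0.61×60/0.39 = 93.85 min.

93.85 min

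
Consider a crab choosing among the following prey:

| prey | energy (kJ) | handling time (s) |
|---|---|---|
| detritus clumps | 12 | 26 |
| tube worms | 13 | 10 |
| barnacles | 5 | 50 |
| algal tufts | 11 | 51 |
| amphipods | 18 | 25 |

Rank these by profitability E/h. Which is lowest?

barnacles

Profitability E/h (kJ/s): detritus clumps = 12/26 = 0.462, tube worms = 13/10 = 1.3, barnacles = 5/50 = 0.1, algal tufts = 11/51 = 0.216, amphipods = 18/25 = 0.72.
Ranked: tube worms > amphipods > detritus clumps > algal tufts > barnacles.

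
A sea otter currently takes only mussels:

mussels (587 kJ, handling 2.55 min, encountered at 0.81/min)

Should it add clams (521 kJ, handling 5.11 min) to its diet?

No

On mussels alone, R = ΣλE/(1+Σλh) = 475.5/3.066 = 155.1 kJ/min.
clams: E/h = 521/5.11 = 102 kJ/min.
102 < 155.1, so adding clams would lower the average — exclude it.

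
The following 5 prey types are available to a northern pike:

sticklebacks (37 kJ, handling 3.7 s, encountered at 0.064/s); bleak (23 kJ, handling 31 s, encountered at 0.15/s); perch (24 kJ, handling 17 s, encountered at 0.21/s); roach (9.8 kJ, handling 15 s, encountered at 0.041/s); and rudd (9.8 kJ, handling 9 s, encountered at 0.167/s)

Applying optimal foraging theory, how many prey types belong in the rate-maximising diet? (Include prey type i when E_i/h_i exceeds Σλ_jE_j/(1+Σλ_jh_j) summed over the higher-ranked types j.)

1

Rank by E/h (kJ/s): sticklebacks 10, perch 1.41, rudd 1.09, bleak 0.742, roach 0.653. Include each in turn until the next type's E/h falls below the running intake rate.
Rate on top 1: 1.915. perch: 1.41 < 1.915 → exclude; stop.
Optimal diet: sticklebacks — 1 of 5 types.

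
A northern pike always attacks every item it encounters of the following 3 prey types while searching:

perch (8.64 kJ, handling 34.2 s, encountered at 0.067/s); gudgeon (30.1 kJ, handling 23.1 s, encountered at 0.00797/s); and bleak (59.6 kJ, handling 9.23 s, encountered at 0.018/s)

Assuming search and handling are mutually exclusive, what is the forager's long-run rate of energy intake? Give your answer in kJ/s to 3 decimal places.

0.519 kJ/s

R = Σλ_iE_i / (1 + Σλ_ih_i)
Numerator: 0.067×8.64 + 0.00797×30.1 + 0.018×59.6 = 1.892
Denominator: 1 + 0.067×34.2 + 0.00797×23.1 + 0.018×9.23 = 3.642
R = 1.892/3.642 = 0.5194 kJ/s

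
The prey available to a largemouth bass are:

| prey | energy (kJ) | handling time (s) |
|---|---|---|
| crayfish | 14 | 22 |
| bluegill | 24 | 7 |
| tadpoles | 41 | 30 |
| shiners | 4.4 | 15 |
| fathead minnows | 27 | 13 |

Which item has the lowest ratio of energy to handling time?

shiners

In descending order of E/h:
bluegill: 24/7 = 3.43 kJ/s
fathead minnows: 27/13 = 2.08 kJ/s
tadpoles: 41/30 = 1.37 kJ/s
crayfish: 14/22 = 0.636 kJ/s
shiners: 4.4/15 = 0.293 kJ/s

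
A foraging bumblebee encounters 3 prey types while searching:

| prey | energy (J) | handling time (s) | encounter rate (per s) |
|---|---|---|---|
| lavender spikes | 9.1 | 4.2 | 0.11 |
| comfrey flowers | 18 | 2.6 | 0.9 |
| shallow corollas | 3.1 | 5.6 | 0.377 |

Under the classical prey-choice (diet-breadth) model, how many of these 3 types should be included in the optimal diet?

1

E/h in descending order: comfrey flowers 6.92, lavender spikes 2.17, shallow corollas 0.554 J/s. The optimal diet is the largest prefix of this list for which every included type satisfies E_i/h_i > R on the types above it.
Rate on top 1: 4.85. lavender spikes: 2.17 < 4.85 → exclude; stop.
Optimal diet: comfrey flowers — 1 of 3 types.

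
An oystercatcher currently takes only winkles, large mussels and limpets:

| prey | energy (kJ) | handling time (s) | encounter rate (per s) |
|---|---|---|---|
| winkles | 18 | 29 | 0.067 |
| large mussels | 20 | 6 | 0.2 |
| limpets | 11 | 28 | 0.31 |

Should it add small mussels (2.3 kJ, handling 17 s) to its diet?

No

Current rate: (0.067×18 + 0.2×20 + 0.31×11)/(1 + 0.067×29 + 0.2×6 + 0.31×28) = 0.6719 kJ/s.
Profitability of small mussels: 2.3/17 = 0.1353 kJ/s.
0.1353 < 0.6719, so adding small mussels would lower the average — exclude it.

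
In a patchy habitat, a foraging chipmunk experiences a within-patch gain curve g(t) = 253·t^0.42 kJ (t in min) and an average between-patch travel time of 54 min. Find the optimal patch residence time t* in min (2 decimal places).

39.10 min

Maximise g(t)/(T+t): set derivative to zero → g'(t)(T+t) = g(t).
g'(t) = 0.42·253·t^-0.58. Setting 0.42·253·t^-0.58 = 253·t^0.42/(54+t) gives 0.42(54+t) = t, so 0.58·t = 0.42×54.
t* = 0.42×54/0.58 = 39.1 min.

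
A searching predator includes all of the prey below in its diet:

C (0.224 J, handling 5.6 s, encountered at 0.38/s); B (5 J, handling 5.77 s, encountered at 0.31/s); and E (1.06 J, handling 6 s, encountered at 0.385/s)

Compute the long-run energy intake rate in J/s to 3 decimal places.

R = (0.38×0.224 + 0.31×5 + 0.385×1.06) / (1 + 0.38×5.6 + 0.31×5.77 + 0.385×6) = 2.043/7.227 = 0.2827 J/s.

0.283 J/s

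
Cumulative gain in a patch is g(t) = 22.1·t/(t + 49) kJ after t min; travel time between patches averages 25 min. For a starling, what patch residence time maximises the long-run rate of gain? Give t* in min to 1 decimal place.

By the marginal value theorem, leave when the instantaneous gain rate g'(t) equals the habitat-wide average g(t)/(T + t).
g'(t) = 22.1·49/(t + 49)². Setting 22.1·49/(t+49)² = 22.1t/[(t+49)(25+t)] gives 49(25+t) = t(t+49), so t² = 49×25 = 1225.
t* = √1225 = 35 min.

35.0 min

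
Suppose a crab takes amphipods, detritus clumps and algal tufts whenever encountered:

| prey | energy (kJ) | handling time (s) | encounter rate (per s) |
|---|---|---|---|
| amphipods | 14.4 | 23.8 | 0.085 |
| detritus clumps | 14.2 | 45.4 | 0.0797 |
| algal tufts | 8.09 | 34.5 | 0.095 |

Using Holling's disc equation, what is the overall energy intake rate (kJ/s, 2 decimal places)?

0.31 kJ/s

Energy encountered per unit search time: 0.085×14.4 + 0.0797×14.2 + 0.095×8.09 = 3.124 kJ/s.
Handling time per unit search time: 0.085×23.8 + 0.0797×45.4 + 0.095×34.5 = 8.919.
Rate = 3.124/(1 + 8.919) = 0.315 kJ/s.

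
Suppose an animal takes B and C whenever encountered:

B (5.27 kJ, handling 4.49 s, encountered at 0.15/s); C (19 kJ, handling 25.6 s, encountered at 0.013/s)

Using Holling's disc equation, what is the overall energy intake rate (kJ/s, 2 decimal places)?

R = (0.15×5.27 + 0.013×19) / (1 + 0.15×4.49 + 0.013×25.6) = 1.037/2.006 = 0.5171 kJ/s.

0.52 kJ/s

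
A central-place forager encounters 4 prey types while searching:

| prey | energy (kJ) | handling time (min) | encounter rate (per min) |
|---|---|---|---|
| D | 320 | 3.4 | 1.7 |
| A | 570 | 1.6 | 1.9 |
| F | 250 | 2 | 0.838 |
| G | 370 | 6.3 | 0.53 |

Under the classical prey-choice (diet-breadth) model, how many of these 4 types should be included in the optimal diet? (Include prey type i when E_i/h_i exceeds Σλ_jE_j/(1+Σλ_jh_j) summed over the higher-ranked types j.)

Profitabilities (E/h, kJ/min): A 356, F 125, D 94.1, G 58.7. Add prey in this order while the next type's profitability exceeds the intake rate on those already taken.
Rate on top 1: 268.1. F: 125 < 268.1 → exclude; stop.
Optimal diet: A — 1 of 4 types.

1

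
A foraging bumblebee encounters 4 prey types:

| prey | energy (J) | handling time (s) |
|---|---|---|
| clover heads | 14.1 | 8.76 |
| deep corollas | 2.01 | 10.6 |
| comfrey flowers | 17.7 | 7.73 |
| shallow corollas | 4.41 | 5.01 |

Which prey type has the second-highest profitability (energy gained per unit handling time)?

clover heads

In descending order of E/h:
comfrey flowers: 17.7/7.73 = 2.29 J/s
clover heads: 14.1/8.76 = 1.61 J/s
shallow corollas: 4.41/5.01 = 0.88 J/s
deep corollas: 2.01/10.6 = 0.19 J/s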